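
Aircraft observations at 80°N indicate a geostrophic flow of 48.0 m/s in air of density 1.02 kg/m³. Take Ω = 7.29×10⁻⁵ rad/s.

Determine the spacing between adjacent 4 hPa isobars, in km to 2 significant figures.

57 km

Coriolis parameter at 80°N:
f = 2Ω sin φ = 2 × 7.29×10⁻⁵ × sin 80° = 1.44×10⁻⁴ s⁻¹
Geostrophic balance rearranged: |∂P/∂n| = f ρ V_g
|∂P/∂n| = 1.44×10⁻⁴ × 1.02 × 48.0 = 7.03×10⁻³ Pa/m
Isobar spacing: Δn = ΔP/|∂P/∂n| = 400 Pa / 7.03×10⁻³ Pa/m = 56900 m ≈ 57 km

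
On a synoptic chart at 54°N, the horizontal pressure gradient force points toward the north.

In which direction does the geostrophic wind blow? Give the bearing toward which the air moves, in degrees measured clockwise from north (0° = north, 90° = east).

090°

The pressure-gradient force points toward the north (bearing 000°).
Geostrophic balance: in the Northern Hemisphere the Coriolis force deflects motion to the right, so the geostrophic wind blows 90° to the right of the pressure-gradient force (low pressure on the left).
Rotating 000° by 90° clockwise gives 090° — the wind blows toward the east.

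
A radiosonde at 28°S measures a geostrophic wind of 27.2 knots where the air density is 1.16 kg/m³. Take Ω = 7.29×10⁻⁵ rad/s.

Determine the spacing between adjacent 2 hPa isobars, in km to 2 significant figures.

180 km

Coriolis parameter at 28°S:
f = 2Ω sin φ = 2 × 7.29×10⁻⁵ × sin 28° = 6.84×10⁻⁵ s⁻¹
Wind speed in SI: 27.2 knots = 14.0 m/s
Geostrophic balance rearranged: |∂P/∂n| = f ρ V_g
|∂P/∂n| = 6.84×10⁻⁵ × 1.16 × 14.0 = 1.11×10⁻³ Pa/m
Isobar spacing: Δn = ΔP/|∂P/∂n| = 200 Pa / 1.11×10⁻³ Pa/m = 180011 m ≈ 180 km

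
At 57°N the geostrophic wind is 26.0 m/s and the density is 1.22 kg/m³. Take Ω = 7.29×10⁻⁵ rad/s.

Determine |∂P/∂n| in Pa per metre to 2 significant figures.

Coriolis parameter at 57°N:
f = 2Ω sin φ = 2 × 7.29×10⁻⁵ × sin 57° = 1.22×10⁻⁴ s⁻¹
Geostrophic balance rearranged: |∂P/∂n| = f ρ V_g
|∂P/∂n| = 1.22×10⁻⁴ × 1.22 × 26.0 = 3.88×10⁻³ Pa/m

3.9×10⁻³ Pa/m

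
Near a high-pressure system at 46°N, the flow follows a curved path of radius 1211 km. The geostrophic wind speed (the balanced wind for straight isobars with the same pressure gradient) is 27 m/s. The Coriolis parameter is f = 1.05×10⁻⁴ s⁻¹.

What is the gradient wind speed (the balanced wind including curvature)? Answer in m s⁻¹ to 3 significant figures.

Around a high, pressure-gradient force acts outward with centrifugal, so Coriolis balances both:
fV = (1/ρ)|∂P/∂n| + V²/R  →  V² − fR·V + fR·V_g = 0
With fR = 1.05×10⁻⁴ × 1211×10³ m = 127 m/s:
V = [fR − √((fR)² − 4 fR V_g)]/2 = [127 − √(127² − 4×127×27)]/2 = 38.9 m/s
Supergeostrophic (V > V_g = 27 m/s), as expected around a high.

38.9 m s⁻¹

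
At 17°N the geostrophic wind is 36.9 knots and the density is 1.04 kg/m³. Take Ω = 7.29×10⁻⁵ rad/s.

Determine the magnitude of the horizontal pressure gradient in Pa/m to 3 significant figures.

Coriolis parameter at 17°N:
f = 2Ω sin φ = 2 × 7.29×10⁻⁵ × sin 17° = 4.26×10⁻⁵ s⁻¹
Wind speed in SI: 36.9 knots = 19.0 m/s
Geostrophic balance rearranged: |∂P/∂n| = f ρ V_g
|∂P/∂n| = 4.26×10⁻⁵ × 1.04 × 19.0 = 8.42×10⁻⁴ Pa/m

8.42×10⁻⁴ Pa/m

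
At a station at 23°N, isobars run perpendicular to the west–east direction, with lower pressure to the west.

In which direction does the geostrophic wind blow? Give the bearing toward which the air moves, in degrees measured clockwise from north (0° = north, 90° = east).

000°

The pressure-gradient force points toward the west (bearing 270°).
Geostrophic balance: in the Northern Hemisphere the Coriolis force deflects motion to the right, so the geostrophic wind blows 90° to the right of the pressure-gradient force (low pressure on the left).
Rotating 270° by 90° clockwise gives 000° — the wind blows toward the north.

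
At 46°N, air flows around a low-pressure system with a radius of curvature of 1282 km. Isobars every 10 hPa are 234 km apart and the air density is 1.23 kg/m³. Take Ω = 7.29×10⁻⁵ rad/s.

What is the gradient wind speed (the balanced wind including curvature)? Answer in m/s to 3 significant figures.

27.5 m/s

Coriolis parameter at 46°N:
f = 2Ω sin φ = 2 × 7.29×10⁻⁵ × sin 46° = 1.05×10⁻⁴ s⁻¹
Pressure gradient: |∂P/∂n| = 1000 Pa / 234000 m = 4.27×10⁻³ Pa/m
Geostrophic speed: V_g = |∂P/∂n|/(fρ) = 4.27×10⁻³/(1.05×10⁻⁴ × 1.23) = 33.1 m/s
Around a low, centrifugal force acts outward with Coriolis, so pressure-gradient force balances both:
(1/ρ)|∂P/∂n| = fV + V²/R  →  V² + fR·V − fR·V_g = 0
With fR = 1.05×10⁻⁴ × 1282×10³ m = 134 m/s:
V = [−fR + √((fR)² + 4 fR V_g)]/2 = [−134 + √(134² + 4×134×33.1)]/2 = 27.5 m/s
Subgeostrophic (V < V_g = 33.1 m/s), as expected around a low.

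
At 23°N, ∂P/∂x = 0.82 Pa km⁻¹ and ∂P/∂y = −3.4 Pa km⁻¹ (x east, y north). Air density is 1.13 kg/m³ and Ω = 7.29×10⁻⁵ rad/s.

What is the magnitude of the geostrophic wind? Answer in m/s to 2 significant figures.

54 m/s

Coriolis parameter at 23°N:
f = 2Ω sin φ = 2 × 7.29×10⁻⁵ × sin 23° = 5.70×10⁻⁵ s⁻¹
Component geostrophic relations (x east, y north):
u_g = −(1/(fρ)) ∂P/∂y,  v_g = (1/(fρ)) ∂P/∂x
u_g = −(−3.4×10⁻³)/(5.70×10⁻⁵ × 1.13) = 52.8 m/s;  v_g = (0.82×10⁻³)/(5.70×10⁻⁵ × 1.13) = 12.7 m/s
|V_g| = √(u_g² + v_g²) = 54.3 m/s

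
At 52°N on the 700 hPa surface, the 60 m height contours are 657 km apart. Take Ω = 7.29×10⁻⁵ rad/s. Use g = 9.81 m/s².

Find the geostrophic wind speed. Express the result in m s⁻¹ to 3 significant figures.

7.80 m s⁻¹

Coriolis parameter at 52°N:
f = 2Ω sin φ = 2 × 7.29×10⁻⁵ × sin 52° = 1.15×10⁻⁴ s⁻¹
Height gradient: |∂Z/∂n| = 60 m / 657000 m = 9.13×10⁻⁵
On a pressure surface, geostrophic balance gives V_g = (g/f)|∂Z/∂n|:
V_g = 9.81 × 9.13×10⁻⁵ / 1.15×10⁻⁴ = 7.80 m/s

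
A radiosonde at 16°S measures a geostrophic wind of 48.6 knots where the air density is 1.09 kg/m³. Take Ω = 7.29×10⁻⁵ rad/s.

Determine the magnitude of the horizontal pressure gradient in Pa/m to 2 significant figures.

1.1×10⁻³ Pa/m

Coriolis parameter at 16°S:
f = 2Ω sin φ = 2 × 7.29×10⁻⁵ × sin 16° = 4.02×10⁻⁵ s⁻¹
Wind speed in SI: 48.6 knots = 25.0 m/s
Geostrophic balance rearranged: |∂P/∂n| = f ρ V_g
|∂P/∂n| = 4.02×10⁻⁵ × 1.09 × 25.0 = 1.10×10⁻³ Pa/m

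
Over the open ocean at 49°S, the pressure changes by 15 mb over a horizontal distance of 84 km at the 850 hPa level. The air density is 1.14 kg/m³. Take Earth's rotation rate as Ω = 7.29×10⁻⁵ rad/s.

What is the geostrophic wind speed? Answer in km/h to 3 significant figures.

512 km/h

Coriolis parameter at 49°S:
f = 2Ω sin φ = 2 × 7.29×10⁻⁵ × sin 49° = 1.10×10⁻⁴ s⁻¹
Pressure gradient: |∂P/∂n| = 1500 Pa / 84000 m = 1.79×10⁻² Pa/m
Geostrophic balance (pressure-gradient force = Coriolis force):
V_g = (1/(fρ)) |∂P/∂n| = 1.79×10⁻² / (1.10×10⁻⁴ × 1.14) = 142 m/s
Converting: 142 m/s × 3.6 = 512 km/h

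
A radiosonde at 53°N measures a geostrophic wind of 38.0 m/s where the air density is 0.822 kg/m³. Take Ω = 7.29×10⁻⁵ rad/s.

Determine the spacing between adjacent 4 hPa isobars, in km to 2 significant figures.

Coriolis parameter at 53°N:
f = 2Ω sin φ = 2 × 7.29×10⁻⁵ × sin 53° = 1.16×10⁻⁴ s⁻¹
Geostrophic balance rearranged: |∂P/∂n| = f ρ V_g
|∂P/∂n| = 1.16×10⁻⁴ × 0.822 × 38.0 = 3.64×10⁻³ Pa/m
Isobar spacing: Δn = ΔP/|∂P/∂n| = 400 Pa / 3.64×10⁻³ Pa/m = 109976 m ≈ 110 km

110 km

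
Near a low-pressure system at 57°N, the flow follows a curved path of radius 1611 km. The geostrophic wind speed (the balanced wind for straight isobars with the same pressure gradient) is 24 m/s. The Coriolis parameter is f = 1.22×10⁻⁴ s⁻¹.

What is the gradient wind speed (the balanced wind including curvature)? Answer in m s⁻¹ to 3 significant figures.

Around a low, centrifugal force acts outward with Coriolis, so pressure-gradient force balances both:
(1/ρ)|∂P/∂n| = fV + V²/R  →  V² + fR·V − fR·V_g = 0
With fR = 1.22×10⁻⁴ × 1611×10³ m = 197 m/s:
V = [−fR + √((fR)² + 4 fR V_g)]/2 = [−197 + √(197² + 4×197×24)]/2 = 21.6 m/s
Subgeostrophic (V < V_g = 24 m/s), as expected around a low.

21.6 m s⁻¹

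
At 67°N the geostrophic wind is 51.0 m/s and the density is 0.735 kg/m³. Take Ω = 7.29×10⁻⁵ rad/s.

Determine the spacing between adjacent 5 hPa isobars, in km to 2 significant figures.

Coriolis parameter at 67°N:
f = 2Ω sin φ = 2 × 7.29×10⁻⁵ × sin 67° = 1.34×10⁻⁴ s⁻¹
Geostrophic balance rearranged: |∂P/∂n| = f ρ V_g
|∂P/∂n| = 1.34×10⁻⁴ × 0.735 × 51.0 = 5.03×10⁻³ Pa/m
Isobar spacing: Δn = ΔP/|∂P/∂n| = 500 Pa / 5.03×10⁻³ Pa/m = 99387 m ≈ 99 km

99 km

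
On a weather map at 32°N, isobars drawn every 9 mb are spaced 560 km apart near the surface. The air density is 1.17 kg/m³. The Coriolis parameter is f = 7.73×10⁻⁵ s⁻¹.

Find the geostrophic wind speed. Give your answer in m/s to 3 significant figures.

17.8 m/s

Pressure gradient: |∂P/∂n| = 900 Pa / 560000 m = 1.61×10⁻³ Pa/m
Geostrophic balance (pressure-gradient force = Coriolis force):
V_g = (1/(fρ)) |∂P/∂n| = 1.61×10⁻³ / (7.73×10⁻⁵ × 1.17) = 17.8 m/s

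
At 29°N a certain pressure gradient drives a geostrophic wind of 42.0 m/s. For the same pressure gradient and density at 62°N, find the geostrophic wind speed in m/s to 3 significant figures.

With the same pressure gradient and density, V_g ∝ 1/f ∝ 1/sin φ.
V₂ = V₁ · sin φ₁ / sin φ₂ = 42.0 × sin 29° / sin 62°
V₂ = 42.0 × 0.4848/0.8829 = 23.1 m/s

23.1 m/s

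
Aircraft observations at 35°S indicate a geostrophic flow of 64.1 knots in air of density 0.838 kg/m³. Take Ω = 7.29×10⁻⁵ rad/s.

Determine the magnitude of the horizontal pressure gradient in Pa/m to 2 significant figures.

2.3×10⁻³ Pa/m

Coriolis parameter at 35°S:
f = 2Ω sin φ = 2 × 7.29×10⁻⁵ × sin 35° = 8.36×10⁻⁵ s⁻¹
Wind speed in SI: 64.1 knots = 33.0 m/s
Geostrophic balance rearranged: |∂P/∂n| = f ρ V_g
|∂P/∂n| = 8.36×10⁻⁵ × 0.838 × 33.0 = 2.31×10⁻³ Pa/m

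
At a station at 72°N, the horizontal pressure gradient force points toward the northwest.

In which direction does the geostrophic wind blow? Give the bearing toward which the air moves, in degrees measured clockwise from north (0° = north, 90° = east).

The pressure-gradient force points toward the northwest (bearing 315°).
Geostrophic balance: in the Northern Hemisphere the Coriolis force deflects motion to the right, so the geostrophic wind blows 90° to the right of the pressure-gradient force (low pressure on the left).
Rotating 315° by 90° clockwise gives 045° — the wind blows toward the northeast.

045°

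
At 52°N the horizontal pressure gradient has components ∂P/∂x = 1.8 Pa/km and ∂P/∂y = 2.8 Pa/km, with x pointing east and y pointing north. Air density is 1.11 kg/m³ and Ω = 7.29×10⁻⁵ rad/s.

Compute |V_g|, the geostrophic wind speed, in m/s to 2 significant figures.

26 m/s

Coriolis parameter at 52°N:
f = 2Ω sin φ = 2 × 7.29×10⁻⁵ × sin 52° = 1.15×10⁻⁴ s⁻¹
Component geostrophic relations (x east, y north):
u_g = −(1/(fρ)) ∂P/∂y,  v_g = (1/(fρ)) ∂P/∂x
u_g = −(2.8×10⁻³)/(1.15×10⁻⁴ × 1.11) = −22.0 m/s;  v_g = (1.8×10⁻³)/(1.15×10⁻⁴ × 1.11) = 14.1 m/s
|V_g| = √(u_g² + v_g²) = 26.1 m/s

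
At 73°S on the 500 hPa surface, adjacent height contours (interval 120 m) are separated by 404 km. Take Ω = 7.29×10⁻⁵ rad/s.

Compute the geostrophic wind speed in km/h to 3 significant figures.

Coriolis parameter at 73°S:
f = 2Ω sin φ = 2 × 7.29×10⁻⁵ × sin 73° = 1.39×10⁻⁴ s⁻¹
Height gradient: |∂Z/∂n| = 120 m / 404000 m = 2.97×10⁻⁴
On a pressure surface, geostrophic balance gives V_g = (g/f)|∂Z/∂n|:
V_g = 9.81 × 2.97×10⁻⁴ / 1.39×10⁻⁴ = 20.9 m/s
Converting: 20.9 m/s × 3.6 = 75.2 km/h

75.2 km/h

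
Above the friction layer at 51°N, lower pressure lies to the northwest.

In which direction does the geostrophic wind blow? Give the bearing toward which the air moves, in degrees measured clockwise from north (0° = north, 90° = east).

The pressure-gradient force points toward the northwest (bearing 315°).
Geostrophic balance: in the Northern Hemisphere the Coriolis force deflects motion to the right, so the geostrophic wind blows 90° to the right of the pressure-gradient force (low pressure on the left).
Rotating 315° by 90° clockwise gives 045° — the wind blows toward the northeast.

045°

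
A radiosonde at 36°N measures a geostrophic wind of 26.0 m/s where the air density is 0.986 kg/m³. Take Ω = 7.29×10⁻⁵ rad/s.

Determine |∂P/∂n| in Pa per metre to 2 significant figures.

2.2×10⁻³ Pa/m

Coriolis parameter at 36°N:
f = 2Ω sin φ = 2 × 7.29×10⁻⁵ × sin 36° = 8.57×10⁻⁵ s⁻¹
Geostrophic balance rearranged: |∂P/∂n| = f ρ V_g
|∂P/∂n| = 8.57×10⁻⁵ × 0.986 × 26.0 = 2.20×10⁻³ Pa/m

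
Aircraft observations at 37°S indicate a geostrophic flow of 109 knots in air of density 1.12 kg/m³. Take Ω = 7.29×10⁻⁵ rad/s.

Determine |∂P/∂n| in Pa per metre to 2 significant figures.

5.5×10⁻³ Pa/m

Coriolis parameter at 37°S:
f = 2Ω sin φ = 2 × 7.29×10⁻⁵ × sin 37° = 8.77×10⁻⁵ s⁻¹
Wind speed in SI: 109 knots = 56.1 m/s
Geostrophic balance rearranged: |∂P/∂n| = f ρ V_g
|∂P/∂n| = 8.77×10⁻⁵ × 1.12 × 56.1 = 5.51×10⁻³ Pa/m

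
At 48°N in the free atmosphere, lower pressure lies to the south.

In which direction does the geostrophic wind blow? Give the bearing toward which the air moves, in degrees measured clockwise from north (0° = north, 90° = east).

270°

The pressure-gradient force points toward the south (bearing 180°).
Geostrophic balance: in the Northern Hemisphere the Coriolis force deflects motion to the right, so the geostrophic wind blows 90° to the right of the pressure-gradient force (low pressure on the left).
Rotating 180° by 90° clockwise gives 270° — the wind blows toward the west.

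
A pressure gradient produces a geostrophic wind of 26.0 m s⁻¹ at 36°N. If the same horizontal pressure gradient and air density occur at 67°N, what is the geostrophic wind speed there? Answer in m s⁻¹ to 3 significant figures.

With the same pressure gradient and density, V_g ∝ 1/f ∝ 1/sin φ.
V₂ = V₁ · sin φ₁ / sin φ₂ = 26.0 × sin 36° / sin 67°
V₂ = 26.0 × 0.5878/0.9205 = 16.6 m s⁻¹

16.6 m s⁻¹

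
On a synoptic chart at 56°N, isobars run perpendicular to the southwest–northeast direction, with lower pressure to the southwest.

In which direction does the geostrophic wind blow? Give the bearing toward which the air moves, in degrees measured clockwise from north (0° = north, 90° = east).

315°

The pressure-gradient force points toward the southwest (bearing 225°).
Geostrophic balance: in the Northern Hemisphere the Coriolis force deflects motion to the right, so the geostrophic wind blows 90° to the right of the pressure-gradient force (low pressure on the left).
Rotating 225° by 90° clockwise gives 315° — the wind blows toward the northwest.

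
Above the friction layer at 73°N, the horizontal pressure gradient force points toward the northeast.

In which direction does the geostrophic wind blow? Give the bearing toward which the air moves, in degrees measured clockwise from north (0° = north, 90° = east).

The pressure-gradient force points toward the northeast (bearing 045°).
Geostrophic balance: in the Northern Hemisphere the Coriolis force deflects motion to the right, so the geostrophic wind blows 90° to the right of the pressure-gradient force (low pressure on the left).
Rotating 045° by 90° clockwise gives 135° — the wind blows toward the southeast.

135°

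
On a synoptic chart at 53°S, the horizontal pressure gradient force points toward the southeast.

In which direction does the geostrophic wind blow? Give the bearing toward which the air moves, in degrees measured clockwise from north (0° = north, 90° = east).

The pressure-gradient force points toward the southeast (bearing 135°).
Geostrophic balance: in the Southern Hemisphere the Coriolis force deflects motion to the left, so the geostrophic wind blows 90° to the left of the pressure-gradient force (low pressure on the right).
Rotating 135° by 90° counterclockwise gives 045° — the wind blows toward the northeast.

045°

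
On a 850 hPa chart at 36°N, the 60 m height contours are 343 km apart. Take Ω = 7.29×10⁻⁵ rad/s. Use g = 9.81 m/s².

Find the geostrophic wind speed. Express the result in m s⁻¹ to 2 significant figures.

20 m s⁻¹

Coriolis parameter at 36°N:
f = 2Ω sin φ = 2 × 7.29×10⁻⁵ × sin 36° = 8.57×10⁻⁵ s⁻¹
Height gradient: |∂Z/∂n| = 60 m / 343000 m = 1.75×10⁻⁴
On a pressure surface, geostrophic balance gives V_g = (g/f)|∂Z/∂n|:
V_g = 9.81 × 1.75×10⁻⁴ / 8.57×10⁻⁵ = 20.0 m/s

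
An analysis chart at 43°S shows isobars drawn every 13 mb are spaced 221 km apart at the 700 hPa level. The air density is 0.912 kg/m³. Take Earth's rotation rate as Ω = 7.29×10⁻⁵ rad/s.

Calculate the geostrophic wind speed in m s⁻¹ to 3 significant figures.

Coriolis parameter at 43°S:
f = 2Ω sin φ = 2 × 7.29×10⁻⁵ × sin 43° = 9.94×10⁻⁵ s⁻¹
Pressure gradient: |∂P/∂n| = 1300 Pa / 221000 m = 5.88×10⁻³ Pa/m
Geostrophic balance (pressure-gradient force = Coriolis force):
V_g = (1/(fρ)) |∂P/∂n| = 5.88×10⁻³ / (9.94×10⁻⁵ × 0.912) = 64.9 m/s

64.9 m s⁻¹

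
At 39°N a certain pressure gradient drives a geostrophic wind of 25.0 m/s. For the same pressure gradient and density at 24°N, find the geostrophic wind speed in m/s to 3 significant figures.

38.7 m/s

With the same pressure gradient and density, V_g ∝ 1/f ∝ 1/sin φ.
V₂ = V₁ · sin φ₁ / sin φ₂ = 25.0 × sin 39° / sin 24°
V₂ = 25.0 × 0.6293/0.4067 = 38.7 m/s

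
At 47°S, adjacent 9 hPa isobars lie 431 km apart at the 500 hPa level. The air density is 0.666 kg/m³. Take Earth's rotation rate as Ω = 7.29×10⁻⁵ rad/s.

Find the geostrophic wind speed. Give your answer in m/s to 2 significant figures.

29 m/s

Coriolis parameter at 47°S:
f = 2Ω sin φ = 2 × 7.29×10⁻⁵ × sin 47° = 1.07×10⁻⁴ s⁻¹
Pressure gradient: |∂P/∂n| = 900 Pa / 431000 m = 2.09×10⁻³ Pa/m
Geostrophic balance (pressure-gradient force = Coriolis force):
V_g = (1/(fρ)) |∂P/∂n| = 2.09×10⁻³ / (1.07×10⁻⁴ × 0.666) = 29.4 m/s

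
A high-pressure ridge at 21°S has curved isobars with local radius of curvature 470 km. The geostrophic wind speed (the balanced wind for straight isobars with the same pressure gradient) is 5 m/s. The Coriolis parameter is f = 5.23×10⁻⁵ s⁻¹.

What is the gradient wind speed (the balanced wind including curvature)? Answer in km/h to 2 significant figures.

Around a high, pressure-gradient force acts outward with centrifugal, so Coriolis balances both:
fV = (1/ρ)|∂P/∂n| + V²/R  →  V² − fR·V + fR·V_g = 0
With fR = 5.23×10⁻⁵ × 470×10³ m = 24.6 m/s:
V = [fR − √((fR)² − 4 fR V_g)]/2 = [24.6 − √(24.6² − 4×24.6×5)]/2 = 6.98 m/s
Supergeostrophic (V > V_g = 5 m/s), as expected around a high.
Converting: 6.98 m/s × 3.6 = 25 km/h

25 km/h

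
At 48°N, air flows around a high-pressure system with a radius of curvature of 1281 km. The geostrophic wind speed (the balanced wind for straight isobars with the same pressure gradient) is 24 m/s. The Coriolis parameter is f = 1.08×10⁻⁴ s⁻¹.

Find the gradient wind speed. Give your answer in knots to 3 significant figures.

Around a high, pressure-gradient force acts outward with centrifugal, so Coriolis balances both:
fV = (1/ρ)|∂P/∂n| + V²/R  →  V² − fR·V + fR·V_g = 0
With fR = 1.08×10⁻⁴ × 1281×10³ m = 138 m/s:
V = [fR − √((fR)² − 4 fR V_g)]/2 = [138 − √(138² − 4×138×24)]/2 = 30.9 m/s
Supergeostrophic (V > V_g = 24 m/s), as expected around a high.
Converting: 30.9 m/s × 1.944 = 60.1 knots

60.1 knots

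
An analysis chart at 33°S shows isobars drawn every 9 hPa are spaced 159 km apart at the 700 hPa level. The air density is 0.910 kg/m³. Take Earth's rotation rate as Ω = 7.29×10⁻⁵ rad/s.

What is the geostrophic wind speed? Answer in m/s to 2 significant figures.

Coriolis parameter at 33°S:
f = 2Ω sin φ = 2 × 7.29×10⁻⁵ × sin 33° = 7.94×10⁻⁵ s⁻¹
Pressure gradient: |∂P/∂n| = 900 Pa / 159000 m = 5.66×10⁻³ Pa/m
Geostrophic balance (pressure-gradient force = Coriolis force):
V_g = (1/(fρ)) |∂P/∂n| = 5.66×10⁻³ / (7.94×10⁻⁵ × 0.910) = 78.3 m/s

78 m/s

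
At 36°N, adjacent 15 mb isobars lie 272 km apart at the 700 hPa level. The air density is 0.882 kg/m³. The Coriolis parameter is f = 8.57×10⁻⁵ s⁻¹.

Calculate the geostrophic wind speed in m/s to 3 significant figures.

73.0 m/s

Pressure gradient: |∂P/∂n| = 1500 Pa / 272000 m = 5.51×10⁻³ Pa/m
Geostrophic balance (pressure-gradient force = Coriolis force):
V_g = (1/(fρ)) |∂P/∂n| = 5.51×10⁻³ / (8.57×10⁻⁵ × 0.882) = 73.0 m/s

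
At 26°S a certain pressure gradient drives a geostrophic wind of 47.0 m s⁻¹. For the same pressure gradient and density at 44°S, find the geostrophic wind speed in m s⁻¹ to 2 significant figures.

30 m s⁻¹

With the same pressure gradient and density, V_g ∝ 1/f ∝ 1/sin φ.
V₂ = V₁ · sin φ₁ / sin φ₂ = 47.0 × sin 26° / sin 44°
V₂ = 47.0 × 0.4384/0.6947 = 30 m s⁻¹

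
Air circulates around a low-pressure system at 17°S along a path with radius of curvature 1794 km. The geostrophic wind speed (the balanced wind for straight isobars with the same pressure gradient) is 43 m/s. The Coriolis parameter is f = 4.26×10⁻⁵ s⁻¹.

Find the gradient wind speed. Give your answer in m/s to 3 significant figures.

Around a low, centrifugal force acts outward with Coriolis, so pressure-gradient force balances both:
(1/ρ)|∂P/∂n| = fV + V²/R  →  V² + fR·V − fR·V_g = 0
With fR = 4.26×10⁻⁵ × 1794×10³ m = 76.4 m/s:
V = [−fR + √((fR)² + 4 fR V_g)]/2 = [−76.4 + √(76.4² + 4×76.4×43)]/2 = 30.7 m/s
Subgeostrophic (V < V_g = 43 m/s), as expected around a low.

30.7 m/s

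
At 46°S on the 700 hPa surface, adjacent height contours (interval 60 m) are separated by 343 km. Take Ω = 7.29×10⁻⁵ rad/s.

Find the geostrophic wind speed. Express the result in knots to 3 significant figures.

Coriolis parameter at 46°S:
f = 2Ω sin φ = 2 × 7.29×10⁻⁵ × sin 46° = 1.05×10⁻⁴ s⁻¹
Height gradient: |∂Z/∂n| = 60 m / 343000 m = 1.75×10⁻⁴
On a pressure surface, geostrophic balance gives V_g = (g/f)|∂Z/∂n|:
V_g = 9.81 × 1.75×10⁻⁴ / 1.05×10⁻⁴ = 16.4 m/s
Converting: 16.4 m/s × 1.944 = 31.8 knots

31.8 knots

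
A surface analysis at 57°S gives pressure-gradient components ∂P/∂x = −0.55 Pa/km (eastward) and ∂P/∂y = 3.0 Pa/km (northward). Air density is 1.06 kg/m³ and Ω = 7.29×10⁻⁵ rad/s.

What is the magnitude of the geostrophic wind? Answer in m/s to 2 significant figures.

24 m/s

Coriolis parameter at 57°S:
f = 2Ω sin φ = 2 × 7.29×10⁻⁵ × sin 57° = 1.22×10⁻⁴ s⁻¹
In the Southern Hemisphere f is negative: f = −1.22×10⁻⁴ s⁻¹.
Component geostrophic relations (x east, y north):
u_g = −(1/(fρ)) ∂P/∂y,  v_g = (1/(fρ)) ∂P/∂x
u_g = −(3.0×10⁻³)/(−1.22×10⁻⁴ × 1.06) = 23.1 m/s;  v_g = (−0.55×10⁻³)/(−1.22×10⁻⁴ × 1.06) = 4.24 m/s
|V_g| = √(u_g² + v_g²) = 23.5 m/s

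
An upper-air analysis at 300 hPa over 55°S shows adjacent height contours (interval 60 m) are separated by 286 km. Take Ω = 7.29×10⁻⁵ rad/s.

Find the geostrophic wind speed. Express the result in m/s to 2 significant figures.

17 m/s

Coriolis parameter at 55°S:
f = 2Ω sin φ = 2 × 7.29×10⁻⁵ × sin 55° = 1.19×10⁻⁴ s⁻¹
Height gradient: |∂Z/∂n| = 60 m / 286000 m = 2.10×10⁻⁴
On a pressure surface, geostrophic balance gives V_g = (g/f)|∂Z/∂n|:
V_g = 9.81 × 2.10×10⁻⁴ / 1.19×10⁻⁴ = 17.2 m/s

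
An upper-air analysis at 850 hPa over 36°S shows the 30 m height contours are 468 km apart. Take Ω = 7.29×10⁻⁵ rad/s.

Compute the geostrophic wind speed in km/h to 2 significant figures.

26 km/h

Coriolis parameter at 36°S:
f = 2Ω sin φ = 2 × 7.29×10⁻⁵ × sin 36° = 8.57×10⁻⁵ s⁻¹
Height gradient: |∂Z/∂n| = 30 m / 468000 m = 6.41×10⁻⁵
On a pressure surface, geostrophic balance gives V_g = (g/f)|∂Z/∂n|:
V_g = 9.81 × 6.41×10⁻⁵ / 8.57×10⁻⁵ = 7.34 m/s
Converting: 7.34 m/s × 3.6 = 26 km/h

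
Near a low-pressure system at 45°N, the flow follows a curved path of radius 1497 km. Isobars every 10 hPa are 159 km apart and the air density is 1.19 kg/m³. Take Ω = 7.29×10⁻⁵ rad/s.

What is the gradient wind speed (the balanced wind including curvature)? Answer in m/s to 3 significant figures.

Coriolis parameter at 45°N:
f = 2Ω sin φ = 2 × 7.29×10⁻⁵ × sin 45° = 1.03×10⁻⁴ s⁻¹
Pressure gradient: |∂P/∂n| = 1000 Pa / 159000 m = 6.29×10⁻³ Pa/m
Geostrophic speed: V_g = |∂P/∂n|/(fρ) = 6.29×10⁻³/(1.03×10⁻⁴ × 1.19) = 51.3 m/s
Around a low, centrifugal force acts outward with Coriolis, so pressure-gradient force balances both:
(1/ρ)|∂P/∂n| = fV + V²/R  →  V² + fR·V − fR·V_g = 0
With fR = 1.03×10⁻⁴ × 1497×10³ m = 154 m/s:
V = [−fR + √((fR)² + 4 fR V_g)]/2 = [−154 + √(154² + 4×154×51.3)]/2 = 40.6 m/s
Subgeostrophic (V < V_g = 51.3 m/s), as expected around a low.

40.6 m/s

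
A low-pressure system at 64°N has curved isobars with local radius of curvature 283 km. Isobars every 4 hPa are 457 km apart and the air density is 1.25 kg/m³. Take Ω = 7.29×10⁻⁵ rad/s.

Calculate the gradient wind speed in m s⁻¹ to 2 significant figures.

4.7 m s⁻¹

Coriolis parameter at 64°N:
f = 2Ω sin φ = 2 × 7.29×10⁻⁵ × sin 64° = 1.31×10⁻⁴ s⁻¹
Pressure gradient: |∂P/∂n| = 400 Pa / 457000 m = 8.75×10⁻⁴ Pa/m
Geostrophic speed: V_g = |∂P/∂n|/(fρ) = 8.75×10⁻⁴/(1.31×10⁻⁴ × 1.25) = 5.34 m/s
Around a low, centrifugal force acts outward with Coriolis, so pressure-gradient force balances both:
(1/ρ)|∂P/∂n| = fV + V²/R  →  V² + fR·V − fR·V_g = 0
With fR = 1.31×10⁻⁴ × 283×10³ m = 37.1 m/s:
V = [−fR + √((fR)² + 4 fR V_g)]/2 = [−37.1 + √(37.1² + 4×37.1×5.34)]/2 = 4.74 m/s
Subgeostrophic (V < V_g = 5.34 m/s), as expected around a low.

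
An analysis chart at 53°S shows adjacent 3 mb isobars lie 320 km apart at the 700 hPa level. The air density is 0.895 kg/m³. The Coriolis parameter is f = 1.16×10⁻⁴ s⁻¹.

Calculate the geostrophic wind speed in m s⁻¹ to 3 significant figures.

Pressure gradient: |∂P/∂n| = 300 Pa / 320000 m = 9.38×10⁻⁴ Pa/m
Geostrophic balance (pressure-gradient force = Coriolis force):
V_g = (1/(fρ)) |∂P/∂n| = 9.38×10⁻⁴ / (1.16×10⁻⁴ × 0.895) = 9.03 m/s

9.03 m s⁻¹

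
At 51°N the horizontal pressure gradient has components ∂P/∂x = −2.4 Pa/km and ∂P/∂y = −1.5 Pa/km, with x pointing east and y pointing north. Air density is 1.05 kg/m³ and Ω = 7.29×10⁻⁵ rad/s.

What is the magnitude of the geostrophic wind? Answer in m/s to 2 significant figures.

Coriolis parameter at 51°N:
f = 2Ω sin φ = 2 × 7.29×10⁻⁵ × sin 51° = 1.13×10⁻⁴ s⁻¹
Component geostrophic relations (x east, y north):
u_g = −(1/(fρ)) ∂P/∂y,  v_g = (1/(fρ)) ∂P/∂x
u_g = −(−1.5×10⁻³)/(1.13×10⁻⁴ × 1.05) = 12.6 m/s;  v_g = (−2.4×10⁻³)/(1.13×10⁻⁴ × 1.05) = −20.2 m/s
|V_g| = √(u_g² + v_g²) = 23.8 m/s

24 m/s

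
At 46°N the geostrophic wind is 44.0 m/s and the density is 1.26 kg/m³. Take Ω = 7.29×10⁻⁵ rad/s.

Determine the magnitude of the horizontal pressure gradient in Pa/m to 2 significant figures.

5.8×10⁻³ Pa/m

Coriolis parameter at 46°N:
f = 2Ω sin φ = 2 × 7.29×10⁻⁵ × sin 46° = 1.05×10⁻⁴ s⁻¹
Geostrophic balance rearranged: |∂P/∂n| = f ρ V_g
|∂P/∂n| = 1.05×10⁻⁴ × 1.26 × 44.0 = 5.81×10⁻³ Pa/m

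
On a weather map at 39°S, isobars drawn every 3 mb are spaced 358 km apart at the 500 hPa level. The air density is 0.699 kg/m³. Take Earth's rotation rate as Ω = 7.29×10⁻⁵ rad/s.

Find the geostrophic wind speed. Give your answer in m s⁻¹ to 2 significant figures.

Coriolis parameter at 39°S:
f = 2Ω sin φ = 2 × 7.29×10⁻⁵ × sin 39° = 9.18×10⁻⁵ s⁻¹
Pressure gradient: |∂P/∂n| = 300 Pa / 358000 m = 8.38×10⁻⁴ Pa/m
Geostrophic balance (pressure-gradient force = Coriolis force):
V_g = (1/(fρ)) |∂P/∂n| = 8.38×10⁻⁴ / (9.18×10⁻⁵ × 0.699) = 13.1 m/s

13 m s⁻¹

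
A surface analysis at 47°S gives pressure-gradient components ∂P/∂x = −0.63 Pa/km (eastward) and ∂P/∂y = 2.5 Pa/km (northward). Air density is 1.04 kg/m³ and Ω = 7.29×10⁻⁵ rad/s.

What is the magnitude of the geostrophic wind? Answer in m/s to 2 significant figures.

23 m/s

Coriolis parameter at 47°S:
f = 2Ω sin φ = 2 × 7.29×10⁻⁵ × sin 47° = 1.07×10⁻⁴ s⁻¹
In the Southern Hemisphere f is negative: f = −1.07×10⁻⁴ s⁻¹.
Component geostrophic relations (x east, y north):
u_g = −(1/(fρ)) ∂P/∂y,  v_g = (1/(fρ)) ∂P/∂x
u_g = −(2.5×10⁻³)/(−1.07×10⁻⁴ × 1.04) = 22.5 m/s;  v_g = (−0.63×10⁻³)/(−1.07×10⁻⁴ × 1.04) = 5.68 m/s
|V_g| = √(u_g² + v_g²) = 23.2 m/s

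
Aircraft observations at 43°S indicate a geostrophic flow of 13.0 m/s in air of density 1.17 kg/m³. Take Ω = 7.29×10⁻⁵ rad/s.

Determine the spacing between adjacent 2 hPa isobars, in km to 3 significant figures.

Coriolis parameter at 43°S:
f = 2Ω sin φ = 2 × 7.29×10⁻⁵ × sin 43° = 9.94×10⁻⁵ s⁻¹
Geostrophic balance rearranged: |∂P/∂n| = f ρ V_g
|∂P/∂n| = 9.94×10⁻⁵ × 1.17 × 13.0 = 1.51×10⁻³ Pa/m
Isobar spacing: Δn = ΔP/|∂P/∂n| = 200 Pa / 1.51×10⁻³ Pa/m = 132239 m ≈ 132 km

132 km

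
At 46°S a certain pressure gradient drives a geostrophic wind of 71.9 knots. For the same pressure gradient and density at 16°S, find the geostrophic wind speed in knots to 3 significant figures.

188 knots

With the same pressure gradient and density, V_g ∝ 1/f ∝ 1/sin φ.
V₂ = V₁ · sin φ₁ / sin φ₂ = 71.9 × sin 46° / sin 16°
V₂ = 71.9 × 0.7193/0.2756 = 188 knots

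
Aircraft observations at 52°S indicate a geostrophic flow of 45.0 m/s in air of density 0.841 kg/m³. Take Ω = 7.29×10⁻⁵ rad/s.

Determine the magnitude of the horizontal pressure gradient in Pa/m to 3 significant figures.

4.35×10⁻³ Pa/m

Coriolis parameter at 52°S:
f = 2Ω sin φ = 2 × 7.29×10⁻⁵ × sin 52° = 1.15×10⁻⁴ s⁻¹
Geostrophic balance rearranged: |∂P/∂n| = f ρ V_g
|∂P/∂n| = 1.15×10⁻⁴ × 0.841 × 45.0 = 4.35×10⁻³ Pa/m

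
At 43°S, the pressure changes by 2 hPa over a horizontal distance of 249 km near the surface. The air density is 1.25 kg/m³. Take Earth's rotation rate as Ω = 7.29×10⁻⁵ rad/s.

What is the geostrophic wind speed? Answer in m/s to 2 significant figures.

Coriolis parameter at 43°S:
f = 2Ω sin φ = 2 × 7.29×10⁻⁵ × sin 43° = 9.94×10⁻⁵ s⁻¹
Pressure gradient: |∂P/∂n| = 200 Pa / 249000 m = 8.03×10⁻⁴ Pa/m
Geostrophic balance (pressure-gradient force = Coriolis force):
V_g = (1/(fρ)) |∂P/∂n| = 8.03×10⁻⁴ / (9.94×10⁻⁵ × 1.25) = 6.46 m/s

6.5 m/s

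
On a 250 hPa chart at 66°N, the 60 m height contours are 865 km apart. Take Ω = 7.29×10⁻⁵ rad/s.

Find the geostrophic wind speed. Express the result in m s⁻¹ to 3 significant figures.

5.11 m s⁻¹

Coriolis parameter at 66°N:
f = 2Ω sin φ = 2 × 7.29×10⁻⁵ × sin 66° = 1.33×10⁻⁴ s⁻¹
Height gradient: |∂Z/∂n| = 60 m / 865000 m = 6.94×10⁻⁵
On a pressure surface, geostrophic balance gives V_g = (g/f)|∂Z/∂n|:
V_g = 9.81 × 6.94×10⁻⁵ / 1.33×10⁻⁴ = 5.11 m/s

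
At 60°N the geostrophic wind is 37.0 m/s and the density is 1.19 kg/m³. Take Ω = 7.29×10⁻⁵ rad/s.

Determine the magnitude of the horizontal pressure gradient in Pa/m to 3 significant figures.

Coriolis parameter at 60°N:
f = 2Ω sin φ = 2 × 7.29×10⁻⁵ × sin 60° = 1.26×10⁻⁴ s⁻¹
Geostrophic balance rearranged: |∂P/∂n| = f ρ V_g
|∂P/∂n| = 1.26×10⁻⁴ × 1.19 × 37.0 = 5.56×10⁻³ Pa/m

5.56×10⁻³ Pa/m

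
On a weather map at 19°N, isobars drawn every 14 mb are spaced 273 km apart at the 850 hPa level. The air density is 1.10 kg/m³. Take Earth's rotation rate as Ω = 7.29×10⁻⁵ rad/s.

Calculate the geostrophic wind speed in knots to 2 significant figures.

190 knots

Coriolis parameter at 19°N:
f = 2Ω sin φ = 2 × 7.29×10⁻⁵ × sin 19° = 4.75×10⁻⁵ s⁻¹
Pressure gradient: |∂P/∂n| = 1400 Pa / 273000 m = 5.13×10⁻³ Pa/m
Geostrophic balance (pressure-gradient force = Coriolis force):
V_g = (1/(fρ)) |∂P/∂n| = 5.13×10⁻³ / (4.75×10⁻⁵ × 1.10) = 98.2 m/s
Converting: 98.2 m/s × 1.944 = 190 knots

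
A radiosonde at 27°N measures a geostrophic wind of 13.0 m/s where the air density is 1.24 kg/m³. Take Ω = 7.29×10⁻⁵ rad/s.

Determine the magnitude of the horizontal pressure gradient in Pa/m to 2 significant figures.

1.1×10⁻³ Pa/m

Coriolis parameter at 27°N:
f = 2Ω sin φ = 2 × 7.29×10⁻⁵ × sin 27° = 6.62×10⁻⁵ s⁻¹
Geostrophic balance rearranged: |∂P/∂n| = f ρ V_g
|∂P/∂n| = 6.62×10⁻⁵ × 1.24 × 13.0 = 1.07×10⁻³ Pa/m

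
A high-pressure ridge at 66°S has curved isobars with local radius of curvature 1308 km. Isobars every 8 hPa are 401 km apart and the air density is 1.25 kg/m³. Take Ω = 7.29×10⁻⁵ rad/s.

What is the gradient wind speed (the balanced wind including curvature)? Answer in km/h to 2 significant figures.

47 km/h

Coriolis parameter at 66°S:
f = 2Ω sin φ = 2 × 7.29×10⁻⁵ × sin 66° = 1.33×10⁻⁴ s⁻¹
Pressure gradient: |∂P/∂n| = 800 Pa / 401000 m = 2.00×10⁻³ Pa/m
Geostrophic speed: V_g = |∂P/∂n|/(fρ) = 2.00×10⁻³/(1.33×10⁻⁴ × 1.25) = 12.0 m/s
Around a high, pressure-gradient force acts outward with centrifugal, so Coriolis balances both:
fV = (1/ρ)|∂P/∂n| + V²/R  →  V² − fR·V + fR·V_g = 0
With fR = 1.33×10⁻⁴ × 1308×10³ m = 174 m/s:
V = [fR − √((fR)² − 4 fR V_g)]/2 = [174 − √(174² − 4×174×12)]/2 = 12.9 m/s
Supergeostrophic (V > V_g = 12 m/s), as expected around a high.
Converting: 12.9 m/s × 3.6 = 47 km/h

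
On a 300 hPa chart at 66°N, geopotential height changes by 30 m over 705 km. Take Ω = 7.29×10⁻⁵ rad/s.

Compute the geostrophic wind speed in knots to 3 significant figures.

Coriolis parameter at 66°N:
f = 2Ω sin φ = 2 × 7.29×10⁻⁵ × sin 66° = 1.33×10⁻⁴ s⁻¹
Height gradient: |∂Z/∂n| = 30 m / 705000 m = 4.26×10⁻⁵
On a pressure surface, geostrophic balance gives V_g = (g/f)|∂Z/∂n|:
V_g = 9.81 × 4.26×10⁻⁵ / 1.33×10⁻⁴ = 3.13 m/s
Converting: 3.13 m/s × 1.944 = 6.09 knots

6.09 knots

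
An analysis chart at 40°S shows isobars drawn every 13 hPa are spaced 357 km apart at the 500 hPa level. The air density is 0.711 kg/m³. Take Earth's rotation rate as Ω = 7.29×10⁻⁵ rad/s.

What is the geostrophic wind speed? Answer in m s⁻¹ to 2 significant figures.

55 m s⁻¹

Coriolis parameter at 40°S:
f = 2Ω sin φ = 2 × 7.29×10⁻⁵ × sin 40° = 9.37×10⁻⁵ s⁻¹
Pressure gradient: |∂P/∂n| = 1300 Pa / 357000 m = 3.64×10⁻³ Pa/m
Geostrophic balance (pressure-gradient force = Coriolis force):
V_g = (1/(fρ)) |∂P/∂n| = 3.64×10⁻³ / (9.37×10⁻⁵ × 0.711) = 54.6 m/s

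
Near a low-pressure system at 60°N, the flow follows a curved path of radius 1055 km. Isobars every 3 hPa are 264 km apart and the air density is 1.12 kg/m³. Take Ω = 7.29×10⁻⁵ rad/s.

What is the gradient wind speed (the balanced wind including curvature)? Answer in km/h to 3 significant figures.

Coriolis parameter at 60°N:
f = 2Ω sin φ = 2 × 7.29×10⁻⁵ × sin 60° = 1.26×10⁻⁴ s⁻¹
Pressure gradient: |∂P/∂n| = 300 Pa / 264000 m = 1.14×10⁻³ Pa/m
Geostrophic speed: V_g = |∂P/∂n|/(fρ) = 1.14×10⁻³/(1.26×10⁻⁴ × 1.12) = 8.04 m/s
Around a low, centrifugal force acts outward with Coriolis, so pressure-gradient force balances both:
(1/ρ)|∂P/∂n| = fV + V²/R  →  V² + fR·V − fR·V_g = 0
With fR = 1.26×10⁻⁴ × 1055×10³ m = 133 m/s:
V = [−fR + √((fR)² + 4 fR V_g)]/2 = [−133 + √(133² + 4×133×8.04)]/2 = 7.6 m/s
Subgeostrophic (V < V_g = 8.04 m/s), as expected around a low.
Converting: 7.6 m/s × 3.6 = 27.4 km/h

27.4 km/h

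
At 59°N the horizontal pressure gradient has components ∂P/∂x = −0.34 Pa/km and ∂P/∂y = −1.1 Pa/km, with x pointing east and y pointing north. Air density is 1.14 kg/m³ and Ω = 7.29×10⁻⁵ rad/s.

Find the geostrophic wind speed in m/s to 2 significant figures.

8.1 m/s

Coriolis parameter at 59°N:
f = 2Ω sin φ = 2 × 7.29×10⁻⁵ × sin 59° = 1.25×10⁻⁴ s⁻¹
Component geostrophic relations (x east, y north):
u_g = −(1/(fρ)) ∂P/∂y,  v_g = (1/(fρ)) ∂P/∂x
u_g = −(−1.1×10⁻³)/(1.25×10⁻⁴ × 1.14) = 7.72 m/s;  v_g = (−0.34×10⁻³)/(1.25×10⁻⁴ × 1.14) = −2.39 m/s
|V_g| = √(u_g² + v_g²) = 8.08 m/s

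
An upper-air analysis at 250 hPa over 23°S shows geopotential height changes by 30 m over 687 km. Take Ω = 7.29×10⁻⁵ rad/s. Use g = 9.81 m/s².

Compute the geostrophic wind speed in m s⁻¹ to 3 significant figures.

7.52 m s⁻¹

Coriolis parameter at 23°S:
f = 2Ω sin φ = 2 × 7.29×10⁻⁵ × sin 23° = 5.70×10⁻⁵ s⁻¹
Height gradient: |∂Z/∂n| = 30 m / 687000 m = 4.37×10⁻⁵
On a pressure surface, geostrophic balance gives V_g = (g/f)|∂Z/∂n|:
V_g = 9.81 × 4.37×10⁻⁵ / 5.70×10⁻⁵ = 7.52 m/s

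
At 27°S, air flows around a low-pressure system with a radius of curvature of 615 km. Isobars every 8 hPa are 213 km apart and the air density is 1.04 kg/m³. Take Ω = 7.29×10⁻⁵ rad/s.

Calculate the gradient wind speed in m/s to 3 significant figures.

Coriolis parameter at 27°S:
f = 2Ω sin φ = 2 × 7.29×10⁻⁵ × sin 27° = 6.62×10⁻⁵ s⁻¹
Pressure gradient: |∂P/∂n| = 800 Pa / 213000 m = 3.76×10⁻³ Pa/m
Geostrophic speed: V_g = |∂P/∂n|/(fρ) = 3.76×10⁻³/(6.62×10⁻⁵ × 1.04) = 54.6 m/s
Around a low, centrifugal force acts outward with Coriolis, so pressure-gradient force balances both:
(1/ρ)|∂P/∂n| = fV + V²/R  →  V² + fR·V − fR·V_g = 0
With fR = 6.62×10⁻⁵ × 615×10³ m = 40.7 m/s:
V = [−fR + √((fR)² + 4 fR V_g)]/2 = [−40.7 + √(40.7² + 4×40.7×54.6)]/2 = 31 m/s
Subgeostrophic (V < V_g = 54.6 m/s), as expected around a low.

31.0 m/s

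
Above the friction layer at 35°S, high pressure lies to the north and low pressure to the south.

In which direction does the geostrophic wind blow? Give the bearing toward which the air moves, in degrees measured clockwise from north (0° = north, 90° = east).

The pressure-gradient force points toward the south (bearing 180°).
Geostrophic balance: in the Southern Hemisphere the Coriolis force deflects motion to the left, so the geostrophic wind blows 90° to the left of the pressure-gradient force (low pressure on the right).
Rotating 180° by 90° counterclockwise gives 090° — the wind blows toward the east.

090°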